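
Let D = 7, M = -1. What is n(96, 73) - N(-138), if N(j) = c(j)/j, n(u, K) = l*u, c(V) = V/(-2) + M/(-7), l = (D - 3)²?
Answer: 742130/483 ≈ 1536.5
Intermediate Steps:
l = 16 (l = (7 - 3)² = 4² = 16)
c(V) = ⅐ - V/2 (c(V) = V/(-2) - 1/(-7) = V*(-½) - 1*(-⅐) = -V/2 + ⅐ = ⅐ - V/2)
n(u, K) = 16*u
N(j) = (⅐ - j/2)/j
n(96, 73) - N(-138) = 16*96 - (2 - 7*(-138))/(14*(-138)) = 1536 - (-1)*(2 + 966)/(14*138) = 1536 - (-1)*968/(14*138) = 1536 - 1*(-242/483) = 1536 + 242/483 = 742130/483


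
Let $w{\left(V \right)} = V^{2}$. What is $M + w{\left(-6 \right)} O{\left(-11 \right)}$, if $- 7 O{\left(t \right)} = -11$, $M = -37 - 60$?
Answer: $- \frac{283}{7} \approx -40.429$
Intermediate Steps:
$M = -97$
$O{\left(t \right)} = \frac{11}{7}$ ($O{\left(t \right)} = \left(- \frac{1}{7}\right) \left(-11\right) = \frac{11}{7}$)
$M + w{\left(-6 \right)} O{\left(-11 \right)} = -97 + \left(-6\right)^{2} \cdot \frac{11}{7} = -97 + 36 \cdot \frac{11}{7} = -97 + \frac{396}{7} = - \frac{283}{7}$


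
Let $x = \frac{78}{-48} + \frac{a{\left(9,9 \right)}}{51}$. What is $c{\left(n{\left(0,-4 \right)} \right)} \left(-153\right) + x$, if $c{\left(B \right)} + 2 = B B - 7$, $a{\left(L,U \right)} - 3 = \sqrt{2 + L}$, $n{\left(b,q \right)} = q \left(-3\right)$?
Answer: $- \frac{2809293}{136} + \frac{\sqrt{11}}{51} \approx -20657.0$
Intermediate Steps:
$n{\left(b,q \right)} = - 3 q$
$a{\left(L,U \right)} = 3 + \sqrt{2 + L}$
$x = - \frac{213}{136} + \frac{\sqrt{11}}{51}$ ($x = \frac{78}{-48} + \frac{3 + \sqrt{2 + 9}}{51} = 78 \left(- \frac{1}{48}\right) + \left(3 + \sqrt{11}\right) \frac{1}{51} = - \frac{13}{8} + \left(\frac{1}{17} + \frac{\sqrt{11}}{51}\right) = - \frac{213}{136} + \frac{\sqrt{11}}{51} \approx -1.5011$)
$c{\left(B \right)} = -9 + B^{2}$ ($c{\left(B \right)} = -2 + \left(B B - 7\right) = -2 + \left(B^{2} - 7\right) = -2 + \left(-7 + B^{2}\right) = -9 + B^{2}$)
$c{\left(n{\left(0,-4 \right)} \right)} \left(-153\right) + x = \left(-9 + \left(\left(-3\right) \left(-4\right)\right)^{2}\right) \left(-153\right) - \left(\frac{213}{136} - \frac{\sqrt{11}}{51}\right) = \left(-9 + 12^{2}\right) \left(-153\right) - \left(\frac{213}{136} - \frac{\sqrt{11}}{51}\right) = \left(-9 + 144\right) \left(-153\right) - \left(\frac{213}{136} - \frac{\sqrt{11}}{51}\right) = 135 \left(-153\right) - \left(\frac{213}{136} - \frac{\sqrt{11}}{51}\right) = -20655 - \left(\frac{213}{136} - \frac{\sqrt{11}}{51}\right) = - \frac{2809293}{136} + \frac{\sqrt{11}}{51}$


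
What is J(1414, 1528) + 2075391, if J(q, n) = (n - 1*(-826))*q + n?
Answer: 5405475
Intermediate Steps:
J(q, n) = n + q*(826 + n) (J(q, n) = (n + 826)*q + n = (826 + n)*q + n = q*(826 + n) + n = n + q*(826 + n))
J(1414, 1528) + 2075391 = (1528 + 826*1414 + 1528*1414) + 2075391 = (1528 + 1167964 + 2160592) + 2075391 = 3330084 + 2075391 = 5405475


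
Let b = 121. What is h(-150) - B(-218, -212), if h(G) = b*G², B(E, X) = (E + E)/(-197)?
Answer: 536332064/197 ≈ 2.7225e+6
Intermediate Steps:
B(E, X) = -2*E/197 (B(E, X) = (2*E)*(-1/197) = -2*E/197)
h(G) = 121*G²
h(-150) - B(-218, -212) = 121*(-150)² - (-2)*(-218)/197 = 121*22500 - 1*436/197 = 2722500 - 436/197 = 536332064/197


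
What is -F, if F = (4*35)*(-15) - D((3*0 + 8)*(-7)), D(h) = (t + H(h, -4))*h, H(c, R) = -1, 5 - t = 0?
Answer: 1876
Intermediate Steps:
t = 5 (t = 5 - 1*0 = 5 + 0 = 5)
D(h) = 4*h (D(h) = (5 - 1)*h = 4*h)
F = -1876 (F = (4*35)*(-15) - 4*(3*0 + 8)*(-7) = 140*(-15) - 4*(0 + 8)*(-7) = -2100 - 4*8*(-7) = -2100 - 4*(-56) = -2100 - 1*(-224) = -2100 + 224 = -1876)
-F = -1*(-1876) = 1876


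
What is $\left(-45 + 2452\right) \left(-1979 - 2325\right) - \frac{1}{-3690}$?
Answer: $- \frac{38227396319}{3690} \approx -1.036 \cdot 10^{7}$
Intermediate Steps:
$\left(-45 + 2452\right) \left(-1979 - 2325\right) - \frac{1}{-3690} = 2407 \left(-4304\right) - - \frac{1}{3690} = -10359728 + \frac{1}{3690} = - \frac{38227396319}{3690}$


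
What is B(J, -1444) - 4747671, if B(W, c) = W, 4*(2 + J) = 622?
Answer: -9495035/2 ≈ -4.7475e+6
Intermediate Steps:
J = 307/2 (J = -2 + (¼)*622 = -2 + 311/2 = 307/2 ≈ 153.50)
B(J, -1444) - 4747671 = 307/2 - 4747671 = -9495035/2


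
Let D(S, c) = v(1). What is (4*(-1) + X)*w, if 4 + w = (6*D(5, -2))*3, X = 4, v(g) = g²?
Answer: 0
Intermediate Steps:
D(S, c) = 1 (D(S, c) = 1² = 1)
w = 14 (w = -4 + (6*1)*3 = -4 + 6*3 = -4 + 18 = 14)
(4*(-1) + X)*w = (4*(-1) + 4)*14 = (-4 + 4)*14 = 0*14 = 0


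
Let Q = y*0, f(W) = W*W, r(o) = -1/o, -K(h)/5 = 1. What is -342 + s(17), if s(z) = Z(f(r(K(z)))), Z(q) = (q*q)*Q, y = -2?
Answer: -342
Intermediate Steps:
K(h) = -5 (K(h) = -5*1 = -5)
f(W) = W²
Q = 0 (Q = -2*0 = 0)
Z(q) = 0 (Z(q) = (q*q)*0 = q²*0 = 0)
s(z) = 0
-342 + s(17) = -342 + 0 = -342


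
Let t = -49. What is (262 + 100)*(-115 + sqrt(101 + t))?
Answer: -41630 + 724*sqrt(13) ≈ -39020.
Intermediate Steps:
(262 + 100)*(-115 + sqrt(101 + t)) = (262 + 100)*(-115 + sqrt(101 - 49)) = 362*(-115 + sqrt(52)) = 362*(-115 + 2*sqrt(13)) = -41630 + 724*sqrt(13)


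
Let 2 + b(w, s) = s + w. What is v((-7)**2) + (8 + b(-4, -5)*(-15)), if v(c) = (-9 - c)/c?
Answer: 8419/49 ≈ 171.82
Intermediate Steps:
b(w, s) = -2 + s + w (b(w, s) = -2 + (s + w) = -2 + s + w)
v(c) = (-9 - c)/c
v((-7)**2) + (8 + b(-4, -5)*(-15)) = (-9 - 1*(-7)**2)/((-7)**2) + (8 + (-2 - 5 - 4)*(-15)) = (-9 - 1*49)/49 + (8 - 11*(-15)) = (-9 - 49)/49 + (8 + 165) = (1/49)*(-58) + 173 = -58/49 + 173 = 8419/49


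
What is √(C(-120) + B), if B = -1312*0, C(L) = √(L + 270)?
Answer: √5*6^(¼) ≈ 3.4996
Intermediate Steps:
C(L) = √(270 + L)
B = 0
√(C(-120) + B) = √(√(270 - 120) + 0) = √(√150 + 0) = √(5*√6 + 0) = √(5*√6) = √5*6^(¼)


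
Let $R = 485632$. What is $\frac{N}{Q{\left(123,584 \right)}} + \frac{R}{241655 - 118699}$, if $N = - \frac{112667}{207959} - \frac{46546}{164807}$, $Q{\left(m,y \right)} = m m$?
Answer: $\frac{723578508514613017}{183203632113636669} \approx 3.9496$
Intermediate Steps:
$Q{\left(m,y \right)} = m^{2}$
$N = - \frac{974067927}{1181830997}$ ($N = \left(-112667\right) \frac{1}{207959} - \frac{46546}{164807} = - \frac{112667}{207959} - \frac{46546}{164807} = - \frac{974067927}{1181830997} \approx -0.8242$)
$\frac{N}{Q{\left(123,584 \right)}} + \frac{R}{241655 - 118699} = - \frac{974067927}{1181830997 \cdot 123^{2}} + \frac{485632}{241655 - 118699} = - \frac{974067927}{1181830997 \cdot 15129} + \frac{485632}{241655 - 118699} = \left(- \frac{974067927}{1181830997}\right) \frac{1}{15129} + \frac{485632}{122956} = - \frac{324689309}{5959973717871} + 485632 \cdot \frac{1}{122956} = - \frac{324689309}{5959973717871} + \frac{121408}{30739} = \frac{723578508514613017}{183203632113636669}$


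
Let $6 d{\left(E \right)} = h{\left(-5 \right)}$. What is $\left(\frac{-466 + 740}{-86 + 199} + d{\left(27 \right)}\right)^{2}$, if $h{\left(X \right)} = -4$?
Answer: $\frac{355216}{114921} \approx 3.091$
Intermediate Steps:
$d{\left(E \right)} = - \frac{2}{3}$ ($d{\left(E \right)} = \frac{1}{6} \left(-4\right) = - \frac{2}{3}$)
$\left(\frac{-466 + 740}{-86 + 199} + d{\left(27 \right)}\right)^{2} = \left(\frac{-466 + 740}{-86 + 199} - \frac{2}{3}\right)^{2} = \left(\frac{274}{113} - \frac{2}{3}\right)^{2} = \left(\frac{596}{339}\right)^{2} = \frac{355216}{114921}$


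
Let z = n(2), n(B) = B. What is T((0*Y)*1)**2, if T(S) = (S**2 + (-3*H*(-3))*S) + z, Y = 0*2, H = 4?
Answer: 4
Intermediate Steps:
z = 2
Y = 0
T(S) = 2 + S**2 + 36*S (T(S) = (S**2 + (-3*4*(-3))*S) + 2 = (S**2 + (-12*(-3))*S) + 2 = (S**2 + 36*S) + 2 = 2 + S**2 + 36*S)
T((0*Y)*1)**2 = (2 + ((0*0)*1)**2 + 36*((0*0)*1))**2 = (2 + (0*1)**2 + 36*(0*1))**2 = (2 + 0**2 + 36*0)**2 = (2 + 0 + 0)**2 = 2**2 = 4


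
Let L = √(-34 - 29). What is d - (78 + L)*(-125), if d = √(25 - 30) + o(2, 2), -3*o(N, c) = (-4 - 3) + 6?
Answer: 29251/3 + I*√5 + 375*I*√7 ≈ 9750.3 + 994.39*I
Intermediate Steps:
L = 3*I*√7 (L = √(-63) = 3*I*√7 ≈ 7.9373*I)
o(N, c) = ⅓ (o(N, c) = -((-4 - 3) + 6)/3 = -(-7 + 6)/3 = -⅓*(-1) = ⅓)
d = ⅓ + I*√5 (d = √(25 - 30) + ⅓ = √(-5) + ⅓ = I*√5 + ⅓ = ⅓ + I*√5 ≈ 0.33333 + 2.2361*I)
d - (78 + L)*(-125) = (⅓ + I*√5) - (78 + 3*I*√7)*(-125) = (⅓ + I*√5) + (-78 - 3*I*√7)*(-125) = (⅓ + I*√5) + (9750 + 375*I*√7) = 29251/3 + I*√5 + 375*I*√7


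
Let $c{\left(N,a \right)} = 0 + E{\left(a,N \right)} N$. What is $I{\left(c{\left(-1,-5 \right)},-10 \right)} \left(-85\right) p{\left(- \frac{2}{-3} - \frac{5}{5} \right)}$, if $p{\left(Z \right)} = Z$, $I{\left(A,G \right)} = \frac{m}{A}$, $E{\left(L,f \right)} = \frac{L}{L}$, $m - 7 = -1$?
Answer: $-170$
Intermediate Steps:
$m = 6$ ($m = 7 - 1 = 6$)
$E{\left(L,f \right)} = 1$
$c{\left(N,a \right)} = N$ ($c{\left(N,a \right)} = 0 + 1 N = 0 + N = N$)
$I{\left(A,G \right)} = \frac{6}{A}$
$I{\left(c{\left(-1,-5 \right)},-10 \right)} \left(-85\right) p{\left(- \frac{2}{-3} - \frac{5}{5} \right)} = \frac{6}{-1} \left(-85\right) \left(- \frac{2}{-3} - \frac{5}{5}\right) = 6 \left(-1\right) \left(-85\right) \left(\left(-2\right) \left(- \frac{1}{3}\right) - 1\right) = \left(-6\right) \left(-85\right) \left(\frac{2}{3} - 1\right) = 510 \left(- \frac{1}{3}\right) = -170$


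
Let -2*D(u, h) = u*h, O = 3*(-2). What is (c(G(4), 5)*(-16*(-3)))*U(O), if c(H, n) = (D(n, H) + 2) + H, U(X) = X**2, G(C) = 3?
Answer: -4320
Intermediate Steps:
O = -6
D(u, h) = -h*u/2 (D(u, h) = -u*h/2 = -h*u/2)
c(H, n) = 2 + H - H*n/2 (c(H, n) = (-H*n/2 + 2) + H = (2 - H*n/2) + H = 2 + H - H*n/2)
(c(G(4), 5)*(-16*(-3)))*U(O) = ((2 + 3 - 1/2*3*5)*(-16*(-3)))*(-6)**2 = ((2 + 3 - 15/2)*48)*36 = -5/2*48*36 = -120*36 = -4320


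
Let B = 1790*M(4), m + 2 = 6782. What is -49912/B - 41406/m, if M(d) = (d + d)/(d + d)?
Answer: -1375067/40454 ≈ -33.991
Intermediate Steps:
m = 6780 (m = -2 + 6782 = 6780)
M(d) = 1 (M(d) = (2*d)/((2*d)) = (2*d)*(1/(2*d)) = 1)
B = 1790 (B = 1790*1 = 1790)
-49912/B - 41406/m = -49912/1790 - 41406/6780 = -49912*1/1790 - 41406*1/6780 = -24956/895 - 6901/1130 = -1375067/40454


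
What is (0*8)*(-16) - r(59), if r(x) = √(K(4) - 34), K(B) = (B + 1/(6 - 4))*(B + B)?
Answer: -√2 ≈ -1.4142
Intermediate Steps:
K(B) = 2*B*(½ + B) (K(B) = (B + 1/2)*(2*B) = (B + ½)*(2*B) = (½ + B)*(2*B) = 2*B*(½ + B))
r(x) = √2 (r(x) = √(4*(1 + 2*4) - 34) = √(4*(1 + 8) - 34) = √(4*9 - 34) = √(36 - 34) = √2)
(0*8)*(-16) - r(59) = (0*8)*(-16) - √2 = 0*(-16) - √2 = 0 - √2 = -√2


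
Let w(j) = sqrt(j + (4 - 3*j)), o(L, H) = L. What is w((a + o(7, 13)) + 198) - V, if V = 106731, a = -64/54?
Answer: -106731 + I*sqrt(32694)/9 ≈ -1.0673e+5 + 20.091*I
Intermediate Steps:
a = -32/27 (a = -64*1/54 = -32/27 ≈ -1.1852)
w(j) = sqrt(4 - 2*j)
w((a + o(7, 13)) + 198) - V = sqrt(4 - 2*((-32/27 + 7) + 198)) - 1*106731 = sqrt(4 - 2*(157/27 + 198)) - 106731 = sqrt(4 - 2*5503/27) - 106731 = sqrt(4 - 11006/27) - 106731 = sqrt(-10898/27) - 106731 = I*sqrt(32694)/9 - 106731 = -106731 + I*sqrt(32694)/9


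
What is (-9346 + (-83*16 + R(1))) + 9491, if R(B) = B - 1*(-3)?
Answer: -1179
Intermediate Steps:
R(B) = 3 + B (R(B) = B + 3 = 3 + B)
(-9346 + (-83*16 + R(1))) + 9491 = (-9346 + (-83*16 + (3 + 1))) + 9491 = (-9346 + (-1328 + 4)) + 9491 = (-9346 - 1324) + 9491 = -10670 + 9491 = -1179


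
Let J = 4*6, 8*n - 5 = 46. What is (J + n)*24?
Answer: 729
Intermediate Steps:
n = 51/8 (n = 5/8 + (⅛)*46 = 5/8 + 23/4 = 51/8 ≈ 6.3750)
J = 24
(J + n)*24 = (24 + 51/8)*24 = (243/8)*24 = 729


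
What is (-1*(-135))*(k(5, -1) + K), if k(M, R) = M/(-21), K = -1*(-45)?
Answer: 42300/7 ≈ 6042.9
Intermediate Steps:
K = 45
k(M, R) = -M/21 (k(M, R) = M*(-1/21) = -M/21)
(-1*(-135))*(k(5, -1) + K) = (-1*(-135))*(-1/21*5 + 45) = 135*(-5/21 + 45) = 135*(940/21) = 42300/7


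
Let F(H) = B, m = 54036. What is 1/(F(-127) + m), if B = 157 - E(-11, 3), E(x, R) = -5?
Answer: 1/54198 ≈ 1.8451e-5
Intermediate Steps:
B = 162 (B = 157 - 1*(-5) = 157 + 5 = 162)
F(H) = 162
1/(F(-127) + m) = 1/(162 + 54036) = 1/54198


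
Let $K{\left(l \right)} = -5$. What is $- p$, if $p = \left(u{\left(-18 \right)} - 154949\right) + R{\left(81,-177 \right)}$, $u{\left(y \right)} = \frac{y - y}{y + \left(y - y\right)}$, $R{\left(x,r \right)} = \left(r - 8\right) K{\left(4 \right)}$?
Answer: $154024$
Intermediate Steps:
$R{\left(x,r \right)} = 40 - 5 r$ ($R{\left(x,r \right)} = \left(r - 8\right) \left(-5\right) = \left(-8 + r\right) \left(-5\right) = 40 - 5 r$)
$u{\left(y \right)} = 0$ ($u{\left(y \right)} = \frac{0}{y + 0} = \frac{0}{y} = 0$)
$p = -154024$ ($p = \left(0 - 154949\right) + \left(40 - -885\right) = -154949 + \left(40 + 885\right) = -154949 + 925 = -154024$)
$- p = \left(-1\right) \left(-154024\right) = 154024$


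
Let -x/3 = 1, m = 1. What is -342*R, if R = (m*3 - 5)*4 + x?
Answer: 3762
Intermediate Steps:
x = -3 (x = -3*1 = -3)
R = -11 (R = (1*3 - 5)*4 - 3 = (3 - 5)*4 - 3 = -2*4 - 3 = -8 - 3 = -11)
-342*R = -342*(-11) = 3762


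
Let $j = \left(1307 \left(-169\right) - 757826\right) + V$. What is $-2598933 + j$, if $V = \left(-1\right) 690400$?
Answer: $-4268042$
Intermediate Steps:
$V = -690400$
$j = -1669109$ ($j = \left(1307 \left(-169\right) - 757826\right) - 690400 = \left(-220883 - 757826\right) - 690400 = -978709 - 690400 = -1669109$)
$-2598933 + j = -2598933 - 1669109 = -4268042$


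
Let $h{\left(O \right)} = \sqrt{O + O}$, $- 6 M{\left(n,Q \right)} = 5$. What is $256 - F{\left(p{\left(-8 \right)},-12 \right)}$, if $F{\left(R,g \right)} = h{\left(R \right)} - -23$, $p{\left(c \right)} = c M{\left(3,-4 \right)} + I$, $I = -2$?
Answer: $233 - \frac{2 \sqrt{21}}{3} \approx 229.94$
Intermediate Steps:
$M{\left(n,Q \right)} = - \frac{5}{6}$ ($M{\left(n,Q \right)} = \left(- \frac{1}{6}\right) 5 = - \frac{5}{6}$)
$p{\left(c \right)} = -2 - \frac{5 c}{6}$ ($p{\left(c \right)} = c \left(- \frac{5}{6}\right) - 2 = - \frac{5 c}{6} - 2 = -2 - \frac{5 c}{6}$)
$h{\left(O \right)} = \sqrt{2} \sqrt{O}$ ($h{\left(O \right)} = \sqrt{2 O} = \sqrt{2} \sqrt{O}$)
$F{\left(R,g \right)} = 23 + \sqrt{2} \sqrt{R}$ ($F{\left(R,g \right)} = \sqrt{2} \sqrt{R} - -23 = \sqrt{2} \sqrt{R} + 23 = 23 + \sqrt{2} \sqrt{R}$)
$256 - F{\left(p{\left(-8 \right)},-12 \right)} = 256 - \left(23 + \sqrt{2} \sqrt{-2 - - \frac{20}{3}}\right) = 256 - \left(23 + \sqrt{2} \sqrt{-2 + \frac{20}{3}}\right) = 256 - \left(23 + \sqrt{2} \sqrt{\frac{14}{3}}\right) = 256 - \left(23 + \sqrt{2} \frac{\sqrt{42}}{3}\right) = 256 - \left(23 + \frac{2 \sqrt{21}}{3}\right) = 233 - \frac{2 \sqrt{21}}{3}$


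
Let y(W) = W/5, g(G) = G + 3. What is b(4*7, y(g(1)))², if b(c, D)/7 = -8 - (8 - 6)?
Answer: 4900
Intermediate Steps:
g(G) = 3 + G
y(W) = W/5 (y(W) = W*(⅕) = W/5)
b(c, D) = -70 (b(c, D) = 7*(-8 - (8 - 6)) = 7*(-8 - 1*2) = 7*(-8 - 2) = 7*(-10) = -70)
b(4*7, y(g(1)))² = (-70)² = 4900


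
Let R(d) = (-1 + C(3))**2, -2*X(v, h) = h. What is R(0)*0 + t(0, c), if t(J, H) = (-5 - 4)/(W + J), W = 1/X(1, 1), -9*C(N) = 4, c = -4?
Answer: 9/2 ≈ 4.5000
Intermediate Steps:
X(v, h) = -h/2
C(N) = -4/9 (C(N) = -1/9*4 = -4/9)
W = -2 (W = 1/(-1/2*1) = 1/(-1/2) = -2)
t(J, H) = -9/(-2 + J) (t(J, H) = (-5 - 4)/(-2 + J) = -9/(-2 + J))
R(d) = 169/81 (R(d) = (-1 - 4/9)**2 = (-13/9)**2 = 169/81)
R(0)*0 + t(0, c) = (169/81)*0 - 9/(-2 + 0) = 0 - 9/(-2) = 0 - 9*(-1/2) = 0 + 9/2 = 9/2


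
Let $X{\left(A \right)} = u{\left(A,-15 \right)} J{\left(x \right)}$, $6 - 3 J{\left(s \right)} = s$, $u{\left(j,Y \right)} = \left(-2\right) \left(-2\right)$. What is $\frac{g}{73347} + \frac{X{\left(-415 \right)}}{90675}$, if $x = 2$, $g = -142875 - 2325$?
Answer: $- \frac{13165618816}{6650739225} \approx -1.9796$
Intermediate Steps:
$u{\left(j,Y \right)} = 4$
$g = -145200$ ($g = -142875 - 2325 = -145200$)
$J{\left(s \right)} = 2 - \frac{s}{3}$
$X{\left(A \right)} = \frac{16}{3}$ ($X{\left(A \right)} = 4 \left(2 - \frac{2}{3}\right) = 4 \cdot \frac{4}{3} = \frac{16}{3}$)
$\frac{g}{73347} + \frac{X{\left(-415 \right)}}{90675} = - \frac{145200}{73347} + \frac{16}{3 \cdot 90675} = \left(-145200\right) \frac{1}{73347} + \frac{16}{3} \cdot \frac{1}{90675} = - \frac{48400}{24449} + \frac{16}{272025} = - \frac{13165618816}{6650739225}$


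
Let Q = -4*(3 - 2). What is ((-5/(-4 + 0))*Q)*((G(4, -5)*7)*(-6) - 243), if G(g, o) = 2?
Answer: 1635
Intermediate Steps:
Q = -4 (Q = -4*1 = -4)
((-5/(-4 + 0))*Q)*((G(4, -5)*7)*(-6) - 243) = ((-5/(-4 + 0))*(-4))*((2*7)*(-6) - 243) = ((-5/(-4))*(-4))*(14*(-6) - 243) = (-¼*(-5)*(-4))*(-84 - 243) = ((5/4)*(-4))*(-327) = -5*(-327) = 1635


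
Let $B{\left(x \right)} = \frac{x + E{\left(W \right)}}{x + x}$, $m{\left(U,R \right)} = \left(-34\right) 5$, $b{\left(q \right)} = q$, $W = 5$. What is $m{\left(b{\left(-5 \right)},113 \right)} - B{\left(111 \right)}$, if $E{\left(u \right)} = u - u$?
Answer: $- \frac{341}{2} \approx -170.5$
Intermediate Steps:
$m{\left(U,R \right)} = -170$
$E{\left(u \right)} = 0$
$B{\left(x \right)} = \frac{1}{2}$ ($B{\left(x \right)} = \frac{x + 0}{x + x} = \frac{x}{2 x} = x \frac{1}{2 x} = \frac{1}{2}$)
$m{\left(b{\left(-5 \right)},113 \right)} - B{\left(111 \right)} = -170 - \frac{1}{2} = - \frac{341}{2}$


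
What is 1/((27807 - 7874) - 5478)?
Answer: 1/14455 ≈ 6.9180e-5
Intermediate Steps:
1/((27807 - 7874) - 5478) = 1/(19933 - 5478) = 1/14455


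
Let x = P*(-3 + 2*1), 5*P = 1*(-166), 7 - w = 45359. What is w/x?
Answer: -113380/83 ≈ -1366.0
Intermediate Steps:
w = -45352 (w = 7 - 1*45359 = 7 - 45359 = -45352)
P = -166/5 (P = (1*(-166))/5 = (⅕)*(-166) = -166/5 ≈ -33.200)
x = 166/5 (x = -166*(-3 + 2*1)/5 = -166*(-3 + 2)/5 = -166/5*(-1) = 166/5 ≈ 33.200)
w/x = -45352/166/5 = -45352*5/166 = -113380/83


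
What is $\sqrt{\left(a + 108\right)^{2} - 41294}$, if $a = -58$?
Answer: $i \sqrt{38794} \approx 196.96 i$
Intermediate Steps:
$\sqrt{\left(a + 108\right)^{2} - 41294} = \sqrt{\left(-58 + 108\right)^{2} - 41294} = \sqrt{50^{2} - 41294} = \sqrt{2500 - 41294} = \sqrt{-38794} = i \sqrt{38794}$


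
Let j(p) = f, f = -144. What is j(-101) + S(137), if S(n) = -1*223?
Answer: -367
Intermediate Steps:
S(n) = -223
j(p) = -144
j(-101) + S(137) = -144 - 223 = -367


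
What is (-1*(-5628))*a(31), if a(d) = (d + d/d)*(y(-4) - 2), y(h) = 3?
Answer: 180096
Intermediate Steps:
a(d) = 1 + d (a(d) = (d + d/d)*(3 - 2) = (d + 1)*1 = (1 + d)*1 = 1 + d)
(-1*(-5628))*a(31) = (-1*(-5628))*(1 + 31) = 5628*32 = 180096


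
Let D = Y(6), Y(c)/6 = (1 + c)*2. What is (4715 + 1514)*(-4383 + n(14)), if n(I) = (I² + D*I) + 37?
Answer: -18525046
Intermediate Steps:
Y(c) = 12 + 12*c (Y(c) = 6*((1 + c)*2) = 6*(2 + 2*c) = 12 + 12*c)
D = 84 (D = 12 + 12*6 = 12 + 72 = 84)
n(I) = 37 + I² + 84*I (n(I) = (I² + 84*I) + 37 = 37 + I² + 84*I)
(4715 + 1514)*(-4383 + n(14)) = (4715 + 1514)*(-4383 + (37 + 14² + 84*14)) = 6229*(-4383 + (37 + 196 + 1176)) = 6229*(-4383 + 1409) = 6229*(-2974) = -18525046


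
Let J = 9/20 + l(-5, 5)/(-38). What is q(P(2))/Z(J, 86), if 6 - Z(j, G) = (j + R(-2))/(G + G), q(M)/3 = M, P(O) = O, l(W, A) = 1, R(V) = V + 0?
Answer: 392160/392759 ≈ 0.99848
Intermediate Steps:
R(V) = V
J = 161/380 (J = 9/20 + 1/(-38) = 9*(1/20) + 1*(-1/38) = 9/20 - 1/38 = 161/380 ≈ 0.42368)
q(M) = 3*M
Z(j, G) = 6 - (-2 + j)/(2*G) (Z(j, G) = 6 - (j - 2)/(G + G) = 6 - (-2 + j)/(2*G))
q(P(2))/Z(J, 86) = (3*2)/(((1/2)*(2 - 1*161/380 + 12*86)/86)) = 6/(((1/2)*(1/86)*(2 - 161/380 + 1032))) = 6/(((1/2)*(1/86)*(392759/380))) = 6/(392759/65360) = 6*(65360/392759) = 392160/392759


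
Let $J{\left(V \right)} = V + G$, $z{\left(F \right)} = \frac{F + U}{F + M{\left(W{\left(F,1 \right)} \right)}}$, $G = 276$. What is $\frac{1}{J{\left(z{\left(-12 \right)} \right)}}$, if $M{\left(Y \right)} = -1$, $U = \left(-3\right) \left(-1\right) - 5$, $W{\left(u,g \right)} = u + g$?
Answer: $\frac{13}{3602} \approx 0.0036091$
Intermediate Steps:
$W{\left(u,g \right)} = g + u$
$U = -2$ ($U = 3 - 5 = -2$)
$z{\left(F \right)} = \frac{-2 + F}{-1 + F}$ ($z{\left(F \right)} = \frac{F - 2}{F - 1} = \frac{-2 + F}{-1 + F}$)
$J{\left(V \right)} = 276 + V$ ($J{\left(V \right)} = V + 276 = 276 + V$)
$\frac{1}{J{\left(z{\left(-12 \right)} \right)}} = \frac{1}{276 + \frac{-2 - 12}{-1 - 12}} = \frac{1}{276 + \frac{1}{-13} \left(-14\right)} = \frac{1}{276 - - \frac{14}{13}} = \frac{1}{276 + \frac{14}{13}} = \frac{1}{\frac{3602}{13}} = \frac{13}{3602}$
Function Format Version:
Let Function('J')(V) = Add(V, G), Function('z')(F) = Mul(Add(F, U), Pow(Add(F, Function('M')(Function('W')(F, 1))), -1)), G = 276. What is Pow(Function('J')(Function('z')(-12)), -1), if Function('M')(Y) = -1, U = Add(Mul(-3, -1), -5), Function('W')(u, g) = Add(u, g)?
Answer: Rational(13, 3602) ≈ 0.0036091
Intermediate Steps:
Function('W')(u, g) = Add(g, u)
U = -2 (U = Add(3, -5) = -2)
Function('z')(F) = Mul(Pow(Add(-1, F), -1), Add(-2, F)) (Function('z')(F) = Mul(Add(F, -2), Pow(Add(F, -1), -1)) = Mul(Add(-2, F), Pow(Add(-1, F), -1)) = Mul(Pow(Add(-1, F), -1), Add(-2, F)))
Function('J')(V) = Add(276, V) (Function('J')(V) = Add(V, 276) = Add(276, V))
Pow(Function('J')(Function('z')(-12)), -1) = Pow(Add(276, Mul(Pow(Add(-1, -12), -1), Add(-2, -12))), -1) = Pow(Add(276, Mul(Pow(-13, -1), -14)), -1) = Pow(Add(276, Mul(Rational(-1, 13), -14)), -1) = Pow(Add(276, Rational(14, 13)), -1) = Pow(Rational(3602, 13), -1) = Rational(13, 3602)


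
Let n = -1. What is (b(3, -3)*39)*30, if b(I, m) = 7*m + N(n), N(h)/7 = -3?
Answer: -49140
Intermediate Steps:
N(h) = -21 (N(h) = 7*(-3) = -21)
b(I, m) = -21 + 7*m (b(I, m) = 7*m - 21 = -21 + 7*m)
(b(3, -3)*39)*30 = ((-21 + 7*(-3))*39)*30 = ((-21 - 21)*39)*30 = -42*39*30 = -1638*30 = -49140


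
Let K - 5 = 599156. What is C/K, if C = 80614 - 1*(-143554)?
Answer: 224168/599161 ≈ 0.37414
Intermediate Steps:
K = 599161 (K = 5 + 599156 = 599161)
C = 224168 (C = 80614 + 143554 = 224168)
C/K = 224168/599161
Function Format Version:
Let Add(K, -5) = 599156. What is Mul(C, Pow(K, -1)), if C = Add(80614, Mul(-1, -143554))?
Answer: Rational(224168, 599161) ≈ 0.37414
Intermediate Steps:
K = 599161 (K = Add(5, 599156) = 599161)
C = 224168 (C = Add(80614, 143554) = 224168)
Mul(C, Pow(K, -1)) = Mul(224168, Pow(599161, -1)) = Mul(224168, Rational(1, 599161)) = Rational(224168, 599161)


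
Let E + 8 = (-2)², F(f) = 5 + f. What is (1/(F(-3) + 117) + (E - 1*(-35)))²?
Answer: 13616100/14161 ≈ 961.52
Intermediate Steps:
E = -4 (E = -8 + (-2)² = -8 + 4 = -4)
(1/(F(-3) + 117) + (E - 1*(-35)))² = (1/((5 - 3) + 117) + (-4 - 1*(-35)))² = (1/(2 + 117) + (-4 + 35))² = (1/119 + 31)² = (3690/119)² = 13616100/14161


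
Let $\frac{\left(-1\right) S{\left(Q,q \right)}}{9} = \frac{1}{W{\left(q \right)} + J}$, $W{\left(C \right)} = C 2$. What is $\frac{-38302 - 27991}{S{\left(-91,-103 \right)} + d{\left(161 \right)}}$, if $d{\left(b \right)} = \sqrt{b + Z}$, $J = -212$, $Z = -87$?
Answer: $\frac{249394266}{12929495} - \frac{11582978132 \sqrt{74}}{12929495} \approx -7687.2$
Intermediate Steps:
$W{\left(C \right)} = 2 C$
$S{\left(Q,q \right)} = - \frac{9}{-212 + 2 q}$ ($S{\left(Q,q \right)} = - \frac{9}{2 q - 212} = - \frac{9}{-212 + 2 q}$)
$d{\left(b \right)} = \sqrt{-87 + b}$ ($d{\left(b \right)} = \sqrt{b - 87} = \sqrt{-87 + b}$)
$\frac{-38302 - 27991}{S{\left(-91,-103 \right)} + d{\left(161 \right)}} = \frac{-38302 - 27991}{- \frac{9}{-212 + 2 \left(-103\right)} + \sqrt{-87 + 161}} = - \frac{66293}{- \frac{9}{-212 - 206} + \sqrt{74}} = - \frac{66293}{- \frac{9}{-418} + \sqrt{74}} = - \frac{66293}{\left(-9\right) \left(- \frac{1}{418}\right) + \sqrt{74}} = - \frac{66293}{\frac{9}{418} + \sqrt{74}}$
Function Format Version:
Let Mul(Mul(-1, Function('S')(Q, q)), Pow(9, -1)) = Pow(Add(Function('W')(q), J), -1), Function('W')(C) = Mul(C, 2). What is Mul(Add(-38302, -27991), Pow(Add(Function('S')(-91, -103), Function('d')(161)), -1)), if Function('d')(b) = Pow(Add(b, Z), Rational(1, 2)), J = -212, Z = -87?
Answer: Add(Rational(249394266, 12929495), Mul(Rational(-11582978132, 12929495), Pow(74, Rational(1, 2)))) ≈ -7687.2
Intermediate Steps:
Function('W')(C) = Mul(2, C)
Function('S')(Q, q) = Mul(-9, Pow(Add(-212, Mul(2, q)), -1)) (Function('S')(Q, q) = Mul(-9, Pow(Add(Mul(2, q), -212), -1)) = Mul(-9, Pow(Add(-212, Mul(2, q)), -1)))
Function('d')(b) = Pow(Add(-87, b), Rational(1, 2)) (Function('d')(b) = Pow(Add(b, -87), Rational(1, 2)) = Pow(Add(-87, b), Rational(1, 2)))
Mul(Add(-38302, -27991), Pow(Add(Function('S')(-91, -103), Function('d')(161)), -1)) = Mul(Add(-38302, -27991), Pow(Add(Mul(-9, Pow(Add(-212, Mul(2, -103)), -1)), Pow(Add(-87, 161), Rational(1, 2))), -1)) = Mul(-66293, Pow(Add(Mul(-9, Pow(Add(-212, -206), -1)), Pow(74, Rational(1, 2))), -1)) = Mul(-66293, Pow(Add(Mul(-9, Pow(-418, -1)), Pow(74, Rational(1, 2))), -1)) = Mul(-66293, Pow(Add(Mul(-9, Rational(-1, 418)), Pow(74, Rational(1, 2))), -1)) = Mul(-66293, Pow(Add(Rational(9, 418), Pow(74, Rational(1, 2))), -1))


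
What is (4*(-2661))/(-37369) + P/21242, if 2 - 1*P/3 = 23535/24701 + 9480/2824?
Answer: 984604601997153/3460717317086497 ≈ 0.28451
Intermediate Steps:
P = -60418902/8719453 (P = 6 - 3*(23535/24701 + 9480/2824) = 6 - 3*(23535*(1/24701) + 9480*(1/2824)) = 6 - 3*(23535/24701 + 1185/353) = 6 - 3*37578540/8719453 = 6 - 112735620/8719453 = -60418902/8719453 ≈ -6.9292)
(4*(-2661))/(-37369) + P/21242 = (4*(-2661))/(-37369) - 60418902/8719453/21242 = -10644*(-1/37369) - 60418902/8719453*1/21242 = 10644/37369 - 30209451/92609310313 = 984604601997153/3460717317086497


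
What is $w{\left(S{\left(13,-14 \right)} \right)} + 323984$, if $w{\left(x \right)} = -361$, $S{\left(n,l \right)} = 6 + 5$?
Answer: $323623$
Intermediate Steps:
$S{\left(n,l \right)} = 11$
$w{\left(S{\left(13,-14 \right)} \right)} + 323984 = -361 + 323984 = 323623$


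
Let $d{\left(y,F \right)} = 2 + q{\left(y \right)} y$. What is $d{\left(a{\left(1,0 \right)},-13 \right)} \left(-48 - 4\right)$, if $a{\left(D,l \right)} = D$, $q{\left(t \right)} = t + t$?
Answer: $-208$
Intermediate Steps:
$q{\left(t \right)} = 2 t$
$d{\left(y,F \right)} = 2 + 2 y^{2}$ ($d{\left(y,F \right)} = 2 + 2 y y = 2 + 2 y^{2}$)
$d{\left(a{\left(1,0 \right)},-13 \right)} \left(-48 - 4\right) = \left(2 + 2 \cdot 1^{2}\right) \left(-48 - 4\right) = \left(2 + 2 \cdot 1\right) \left(-48 - 4\right) = \left(2 + 2\right) \left(-52\right) = 4 \left(-52\right) = -208$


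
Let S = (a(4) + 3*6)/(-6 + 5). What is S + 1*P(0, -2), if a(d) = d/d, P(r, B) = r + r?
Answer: -19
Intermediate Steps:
P(r, B) = 2*r
a(d) = 1
S = -19 (S = (1 + 3*6)/(-6 + 5) = (1 + 18)/(-1) = 19*(-1) = -19)
S + 1*P(0, -2) = -19 + 1*(2*0) = -19 + 1*0 = -19 + 0 = -19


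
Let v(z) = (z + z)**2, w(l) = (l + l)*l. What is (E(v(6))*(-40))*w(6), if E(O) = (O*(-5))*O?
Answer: 298598400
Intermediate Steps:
w(l) = 2*l**2 (w(l) = (2*l)*l = 2*l**2)
v(z) = 4*z**2 (v(z) = (2*z)**2 = 4*z**2)
E(O) = -5*O**2 (E(O) = (-5*O)*O = -5*O**2)
(E(v(6))*(-40))*w(6) = (-5*(4*6**2)**2*(-40))*(2*6**2) = (-5*(4*36)**2*(-40))*(2*36) = (-5*144**2*(-40))*72 = (-5*20736*(-40))*72 = -103680*(-40)*72 = 4147200*72 = 298598400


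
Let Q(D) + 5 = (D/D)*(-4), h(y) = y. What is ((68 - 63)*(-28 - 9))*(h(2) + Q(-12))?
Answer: 1295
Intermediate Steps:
Q(D) = -9 (Q(D) = -5 + (D/D)*(-4) = -5 + 1*(-4) = -5 - 4 = -9)
((68 - 63)*(-28 - 9))*(h(2) + Q(-12)) = ((68 - 63)*(-28 - 9))*(2 - 9) = (5*(-37))*(-7) = -185*(-7) = 1295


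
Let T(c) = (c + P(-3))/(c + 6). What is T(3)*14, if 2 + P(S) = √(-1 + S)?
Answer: 14/9 + 28*I/9 ≈ 1.5556 + 3.1111*I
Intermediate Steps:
P(S) = -2 + √(-1 + S)
T(c) = (-2 + c + 2*I)/(6 + c) (T(c) = (c + (-2 + √(-1 - 3)))/(c + 6) = (c + (-2 + √(-4)))/(6 + c) = (c + (-2 + 2*I))/(6 + c) = (-2 + c + 2*I)/(6 + c))
T(3)*14 = ((-2 + 3 + 2*I)/(6 + 3))*14 = ((1 + 2*I)/9)*14 = (⅑ + 2*I/9)*14 = 14/9 + 28*I/9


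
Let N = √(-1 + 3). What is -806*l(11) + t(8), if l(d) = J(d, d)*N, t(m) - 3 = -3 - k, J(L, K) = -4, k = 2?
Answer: -2 + 3224*√2 ≈ 4557.4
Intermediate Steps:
N = √2 ≈ 1.4142
t(m) = -2 (t(m) = 3 + (-3 - 1*2) = 3 + (-3 - 2) = 3 - 5 = -2)
l(d) = -4*√2
-806*l(11) + t(8) = -(-3224)*√2 - 2 = 3224*√2 - 2 = -2 + 3224*√2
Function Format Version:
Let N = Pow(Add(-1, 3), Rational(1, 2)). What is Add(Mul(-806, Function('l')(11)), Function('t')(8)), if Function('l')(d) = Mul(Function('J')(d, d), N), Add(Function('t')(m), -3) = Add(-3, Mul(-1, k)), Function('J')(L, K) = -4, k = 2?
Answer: Add(-2, Mul(3224, Pow(2, Rational(1, 2)))) ≈ 4557.4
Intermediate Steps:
N = Pow(2, Rational(1, 2)) ≈ 1.4142
Function('t')(m) = -2 (Function('t')(m) = Add(3, Add(-3, Mul(-1, 2))) = Add(3, Add(-3, -2)) = Add(3, -5) = -2)
Function('l')(d) = Mul(-4, Pow(2, Rational(1, 2)))
Add(Mul(-806, Function('l')(11)), Function('t')(8)) = Add(Mul(-806, Mul(-4, Pow(2, Rational(1, 2)))), -2) = Add(Mul(3224, Pow(2, Rational(1, 2))), -2) = Add(-2, Mul(3224, Pow(2, Rational(1, 2))))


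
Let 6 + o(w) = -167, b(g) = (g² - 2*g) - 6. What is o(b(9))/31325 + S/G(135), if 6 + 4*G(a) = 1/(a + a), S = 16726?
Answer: -565857586087/50715175 ≈ -11158.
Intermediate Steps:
G(a) = -3/2 + 1/(8*a) (G(a) = -3/2 + 1/(4*(a + a)) = -3/2 + 1/(4*((2*a))) = -3/2 + (1/(2*a))/4 = -3/2 + 1/(8*a))
b(g) = -6 + g² - 2*g
o(w) = -173 (o(w) = -6 - 167 = -173)
o(b(9))/31325 + S/G(135) = -173/31325 + 16726/(((⅛)*(1 - 12*135)/135)) = -173*1/31325 + 16726/(((⅛)*(1/135)*(1 - 1620))) = -173/31325 + 16726/(((⅛)*(1/135)*(-1619))) = -173/31325 + 16726/(-1619/1080) = -173/31325 + 16726*(-1080/1619) = -173/31325 - 18064080/1619 = -565857586087/50715175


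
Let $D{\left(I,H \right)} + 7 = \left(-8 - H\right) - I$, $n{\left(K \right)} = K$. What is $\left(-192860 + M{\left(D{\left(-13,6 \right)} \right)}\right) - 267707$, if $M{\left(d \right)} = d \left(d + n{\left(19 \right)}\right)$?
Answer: $-460655$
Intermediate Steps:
$D{\left(I,H \right)} = -15 - H - I$ ($D{\left(I,H \right)} = -7 - \left(8 + H + I\right) = -15 - H - I$)
$M{\left(d \right)} = d \left(19 + d\right)$ ($M{\left(d \right)} = d \left(d + 19\right) = d \left(19 + d\right)$)
$\left(-192860 + M{\left(D{\left(-13,6 \right)} \right)}\right) - 267707 = \left(-192860 + \left(-15 - 6 - -13\right) \left(19 - 8\right)\right) - 267707 = \left(-192860 + \left(-15 - 6 + 13\right) \left(19 - 8\right)\right) - 267707 = \left(-192860 - 8 \left(19 - 8\right)\right) - 267707 = \left(-192860 - 88\right) - 267707 = -192948 - 267707 = -460655$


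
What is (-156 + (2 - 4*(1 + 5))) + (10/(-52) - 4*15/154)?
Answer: -357521/2002 ≈ -178.58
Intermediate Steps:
(-156 + (2 - 4*(1 + 5))) + (10/(-52) - 4*15/154) = (-156 + (2 - 4*6)) + (10*(-1/52) - 60*1/154) = (-156 + (2 - 24)) + (-5/26 - 30/77) = (-156 - 22) - 1165/2002 = -178 - 1165/2002 = -357521/2002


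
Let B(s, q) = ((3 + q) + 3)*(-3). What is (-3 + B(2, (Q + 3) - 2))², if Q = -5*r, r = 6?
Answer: 4356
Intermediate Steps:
Q = -30 (Q = -5*6 = -30)
B(s, q) = -18 - 3*q (B(s, q) = (6 + q)*(-3) = -18 - 3*q)
(-3 + B(2, (Q + 3) - 2))² = (-3 + (-18 - 3*((-30 + 3) - 2)))² = (-3 + (-18 - 3*(-27 - 2)))² = (-3 + (-18 - 3*(-29)))² = (-3 + (-18 + 87))² = (-3 + 69)² = 66² = 4356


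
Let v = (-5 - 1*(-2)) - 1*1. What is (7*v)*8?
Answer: -224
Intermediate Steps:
v = -4 (v = (-5 + 2) - 1 = -3 - 1 = -4)
(7*v)*8 = (7*(-4))*8 = -28*8 = -224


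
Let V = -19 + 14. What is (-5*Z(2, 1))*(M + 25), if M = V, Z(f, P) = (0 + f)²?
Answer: -400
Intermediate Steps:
Z(f, P) = f²
V = -5
M = -5
(-5*Z(2, 1))*(M + 25) = (-5*2²)*(-5 + 25) = -5*4*20 = -20*20 = -400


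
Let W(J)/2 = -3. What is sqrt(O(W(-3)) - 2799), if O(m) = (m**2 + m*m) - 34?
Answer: I*sqrt(2761) ≈ 52.545*I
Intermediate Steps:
W(J) = -6 (W(J) = 2*(-3) = -6)
O(m) = -34 + 2*m**2 (O(m) = (m**2 + m**2) - 34 = 2*m**2 - 34 = -34 + 2*m**2)
sqrt(O(W(-3)) - 2799) = sqrt((-34 + 2*(-6)**2) - 2799) = sqrt((-34 + 2*36) - 2799) = sqrt((-34 + 72) - 2799) = sqrt(38 - 2799) = sqrt(-2761) = I*sqrt(2761)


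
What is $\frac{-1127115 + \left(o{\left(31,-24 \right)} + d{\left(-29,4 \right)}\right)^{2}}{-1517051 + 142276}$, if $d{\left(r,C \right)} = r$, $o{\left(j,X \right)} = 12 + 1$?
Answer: $\frac{1126859}{1374775} \approx 0.81967$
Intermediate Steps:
$o{\left(j,X \right)} = 13$
$\frac{-1127115 + \left(o{\left(31,-24 \right)} + d{\left(-29,4 \right)}\right)^{2}}{-1517051 + 142276} = \frac{-1127115 + \left(13 - 29\right)^{2}}{-1517051 + 142276} = \frac{-1127115 + \left(-16\right)^{2}}{-1374775} = \left(-1127115 + 256\right) \left(- \frac{1}{1374775}\right) = \left(-1126859\right) \left(- \frac{1}{1374775}\right) = \frac{1126859}{1374775}$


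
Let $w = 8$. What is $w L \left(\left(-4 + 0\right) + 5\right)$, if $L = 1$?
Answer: $8$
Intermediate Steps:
$w L \left(\left(-4 + 0\right) + 5\right) = 8 \cdot 1 \left(\left(-4 + 0\right) + 5\right) = 8 \left(-4 + 5\right) = 8 \cdot 1 = 8$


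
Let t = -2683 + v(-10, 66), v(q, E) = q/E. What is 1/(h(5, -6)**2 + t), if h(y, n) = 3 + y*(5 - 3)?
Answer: -33/82967 ≈ -0.00039775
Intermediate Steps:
h(y, n) = 3 + 2*y (h(y, n) = 3 + y*2 = 3 + 2*y)
t = -88544/33 (t = -2683 - 10/66 = -2683 - 10*1/66 = -2683 - 5/33 = -88544/33 ≈ -2683.2)
1/(h(5, -6)**2 + t) = 1/((3 + 2*5)**2 - 88544/33) = 1/((3 + 10)**2 - 88544/33) = 1/(13**2 - 88544/33) = 1/(169 - 88544/33) = 1/(-82967/33) = -33/82967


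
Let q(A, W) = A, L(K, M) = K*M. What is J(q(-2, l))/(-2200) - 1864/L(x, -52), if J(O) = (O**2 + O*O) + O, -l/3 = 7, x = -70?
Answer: -51533/100100 ≈ -0.51482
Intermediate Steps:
l = -21 (l = -3*7 = -21)
J(O) = O + 2*O**2 (J(O) = (O**2 + O**2) + O = 2*O**2 + O = O + 2*O**2)
J(q(-2, l))/(-2200) - 1864/L(x, -52) = -2*(1 + 2*(-2))/(-2200) - 1864/((-70*(-52))) = -2*(1 - 4)*(-1/2200) - 1864/3640 = -2*(-3)*(-1/2200) - 1864*1/3640 = 6*(-1/2200) - 233/455 = -3/1100 - 233/455 = -51533/100100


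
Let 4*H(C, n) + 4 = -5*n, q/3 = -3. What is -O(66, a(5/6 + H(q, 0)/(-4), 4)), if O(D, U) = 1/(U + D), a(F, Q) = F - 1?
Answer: -12/793 ≈ -0.015132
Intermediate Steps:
q = -9 (q = 3*(-3) = -9)
H(C, n) = -1 - 5*n/4 (H(C, n) = -1 + (-5*n)/4 = -1 - 5*n/4)
a(F, Q) = -1 + F
O(D, U) = 1/(D + U)
-O(66, a(5/6 + H(q, 0)/(-4), 4)) = -1/(66 + (-1 + (5/6 + (-1 - 5/4*0)/(-4)))) = -1/(66 + (-1 + (5*(⅙) + (-1 + 0)*(-¼)))) = -1/(66 + (-1 + (⅚ - 1*(-¼)))) = -1/(66 + (-1 + (⅚ + ¼))) = -1/(66 + (-1 + 13/12)) = -1/(66 + 1/12) = -1/793/12 = -1*12/793 = -12/793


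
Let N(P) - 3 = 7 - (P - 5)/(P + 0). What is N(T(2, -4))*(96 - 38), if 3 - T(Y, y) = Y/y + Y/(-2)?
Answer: 5278/9 ≈ 586.44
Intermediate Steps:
T(Y, y) = 3 + Y/2 - Y/y (T(Y, y) = 3 - (Y/y + Y/(-2)) = 3 - (Y/y + Y*(-1/2)) = 3 - (Y/y - Y/2) = 3 - (-Y/2 + Y/y) = 3 + (Y/2 - Y/y) = 3 + Y/2 - Y/y)
N(P) = 10 - (-5 + P)/P (N(P) = 3 + (7 - (P - 5)/(P + 0)) = 3 + (7 - (-5 + P)/P) = 10 - (-5 + P)/P)
N(T(2, -4))*(96 - 38) = (9 + 5/(3 + (1/2)*2 - 1*2/(-4)))*(96 - 38) = (9 + 5/(3 + 1 - 1*2*(-1/4)))*58 = (9 + 5/(3 + 1 + 1/2))*58 = (9 + 5/(9/2))*58 = (9 + 5*(2/9))*58 = (9 + 10/9)*58 = (91/9)*58 = 5278/9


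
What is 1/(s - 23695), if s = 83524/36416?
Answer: -9104/215698399 ≈ -4.2207e-5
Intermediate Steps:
s = 20881/9104 (s = 83524*(1/36416) = 20881/9104 ≈ 2.2936)
1/(s - 23695) = 1/(20881/9104 - 23695) = 1/(-215698399/9104) = -9104/215698399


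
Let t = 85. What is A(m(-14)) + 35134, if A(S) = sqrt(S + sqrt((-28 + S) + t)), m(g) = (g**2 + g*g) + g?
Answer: 35134 + sqrt(378 + sqrt(435)) ≈ 35154.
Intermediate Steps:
m(g) = g + 2*g**2 (m(g) = (g**2 + g**2) + g = 2*g**2 + g = g + 2*g**2)
A(S) = sqrt(S + sqrt(57 + S)) (A(S) = sqrt(S + sqrt((-28 + S) + 85)) = sqrt(S + sqrt(57 + S)))
A(m(-14)) + 35134 = sqrt(-14*(1 + 2*(-14)) + sqrt(57 - 14*(1 + 2*(-14)))) + 35134 = sqrt(-14*(1 - 28) + sqrt(57 - 14*(1 - 28))) + 35134 = sqrt(-14*(-27) + sqrt(57 - 14*(-27))) + 35134 = sqrt(378 + sqrt(57 + 378)) + 35134 = sqrt(378 + sqrt(435)) + 35134 = 35134 + sqrt(378 + sqrt(435))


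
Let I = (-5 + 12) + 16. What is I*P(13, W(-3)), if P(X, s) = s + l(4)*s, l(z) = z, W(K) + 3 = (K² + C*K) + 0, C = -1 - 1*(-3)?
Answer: 0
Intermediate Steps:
C = 2 (C = -1 + 3 = 2)
W(K) = -3 + K² + 2*K (W(K) = -3 + ((K² + 2*K) + 0) = -3 + (K² + 2*K) = -3 + K² + 2*K)
P(X, s) = 5*s (P(X, s) = s + 4*s = 5*s)
I = 23 (I = 7 + 16 = 23)
I*P(13, W(-3)) = 23*(5*(-3 + (-3)² + 2*(-3))) = 23*(5*(-3 + 9 - 6)) = 23*(5*0) = 23*0 = 0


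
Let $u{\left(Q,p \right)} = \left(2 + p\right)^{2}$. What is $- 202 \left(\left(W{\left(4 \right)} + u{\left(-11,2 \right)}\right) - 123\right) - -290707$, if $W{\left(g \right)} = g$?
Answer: $311513$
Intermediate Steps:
$- 202 \left(\left(W{\left(4 \right)} + u{\left(-11,2 \right)}\right) - 123\right) - -290707 = - 202 \left(\left(4 + \left(2 + 2\right)^{2}\right) - 123\right) - -290707 = - 202 \left(\left(4 + 4^{2}\right) - 123\right) + 290707 = - 202 \left(\left(4 + 16\right) - 123\right) + 290707 = - 202 \left(20 - 123\right) + 290707 = \left(-202\right) \left(-103\right) + 290707 = 20806 + 290707 = 311513$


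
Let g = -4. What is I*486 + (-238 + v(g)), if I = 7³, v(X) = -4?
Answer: 166456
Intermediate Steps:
I = 343
I*486 + (-238 + v(g)) = 343*486 + (-238 - 4) = 166698 - 242 = 166456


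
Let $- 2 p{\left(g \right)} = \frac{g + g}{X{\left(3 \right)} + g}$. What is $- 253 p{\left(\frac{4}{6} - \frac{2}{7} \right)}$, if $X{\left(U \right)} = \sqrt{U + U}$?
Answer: $- \frac{8096}{1291} + \frac{21252 \sqrt{6}}{1291} \approx 34.052$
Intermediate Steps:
$X{\left(U \right)} = \sqrt{2} \sqrt{U}$ ($X{\left(U \right)} = \sqrt{2 U} = \sqrt{2} \sqrt{U}$)
$p{\left(g \right)} = - \frac{g}{g + \sqrt{6}}$ ($p{\left(g \right)} = - \frac{\left(g + g\right) \frac{1}{\sqrt{2} \sqrt{3} + g}}{2} = - \frac{2 g \frac{1}{\sqrt{6} + g}}{2} = - \frac{2 g \frac{1}{g + \sqrt{6}}}{2} = - \frac{g}{g + \sqrt{6}}$)
$- 253 p{\left(\frac{4}{6} - \frac{2}{7} \right)} = - 253 \left(- \frac{\frac{4}{6} - \frac{2}{7}}{\left(\frac{4}{6} - \frac{2}{7}\right) + \sqrt{6}}\right) = - 253 \left(- \frac{4 \cdot \frac{1}{6} - \frac{2}{7}}{\left(4 \cdot \frac{1}{6} - \frac{2}{7}\right) + \sqrt{6}}\right) = - 253 \left(- \frac{\frac{2}{3} - \frac{2}{7}}{\left(\frac{2}{3} - \frac{2}{7}\right) + \sqrt{6}}\right) = - 253 \left(\left(-1\right) \frac{8}{21} \frac{1}{\frac{8}{21} + \sqrt{6}}\right) = - 253 \left(- \frac{8}{21 \left(\frac{8}{21} + \sqrt{6}\right)}\right) = \frac{2024}{21 \left(\frac{8}{21} + \sqrt{6}\right)}$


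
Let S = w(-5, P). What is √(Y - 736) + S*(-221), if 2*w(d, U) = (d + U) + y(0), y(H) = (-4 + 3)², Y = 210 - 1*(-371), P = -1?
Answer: 1105/2 + I*√155 ≈ 552.5 + 12.45*I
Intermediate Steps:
Y = 581 (Y = 210 + 371 = 581)
y(H) = 1 (y(H) = (-1)² = 1)
w(d, U) = ½ + U/2 + d/2 (w(d, U) = ((d + U) + 1)/2 = ((U + d) + 1)/2 = (1 + U + d)/2 = ½ + U/2 + d/2)
S = -5/2 (S = ½ + (½)*(-1) + (½)*(-5) = ½ - ½ - 5/2 = -5/2 ≈ -2.5000)
√(Y - 736) + S*(-221) = √(581 - 736) - 5/2*(-221) = √(-155) + 1105/2 = I*√155 + 1105/2 = 1105/2 + I*√155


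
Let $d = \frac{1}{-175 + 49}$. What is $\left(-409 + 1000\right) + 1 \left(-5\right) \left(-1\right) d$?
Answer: $\frac{74461}{126} \approx 590.96$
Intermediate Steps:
$d = - \frac{1}{126}$ ($d = \frac{1}{-126} = - \frac{1}{126} \approx -0.0079365$)
$\left(-409 + 1000\right) + 1 \left(-5\right) \left(-1\right) d = \left(-409 + 1000\right) + 1 \left(-5\right) \left(-1\right) \left(- \frac{1}{126}\right) = 591 + \left(-5\right) \left(-1\right) \left(- \frac{1}{126}\right) = 591 + 5 \left(- \frac{1}{126}\right) = 591 - \frac{5}{126} = \frac{74461}{126}$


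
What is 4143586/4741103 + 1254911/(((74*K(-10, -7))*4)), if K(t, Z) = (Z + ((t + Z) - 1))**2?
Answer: 6716225716833/877104055000 ≈ 7.6573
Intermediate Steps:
K(t, Z) = (-1 + t + 2*Z)**2 (K(t, Z) = (Z + ((Z + t) - 1))**2 = (Z + (-1 + Z + t))**2 = (-1 + t + 2*Z)**2)
4143586/4741103 + 1254911/(((74*K(-10, -7))*4)) = 4143586/4741103 + 1254911/(((74*(-1 - 10 + 2*(-7))**2)*4)) = 4143586*(1/4741103) + 1254911/(((74*(-1 - 10 - 14)**2)*4)) = 4143586/4741103 + 1254911/(((74*(-25)**2)*4)) = 4143586/4741103 + 1254911/(((74*625)*4)) = 4143586/4741103 + 1254911/((46250*4)) = 4143586/4741103 + 1254911/185000 = 6716225716833/877104055000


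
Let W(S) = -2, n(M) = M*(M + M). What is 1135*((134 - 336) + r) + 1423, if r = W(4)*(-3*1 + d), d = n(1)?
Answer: -225577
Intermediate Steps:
n(M) = 2*M² (n(M) = M*(2*M) = 2*M²)
d = 2 (d = 2*1² = 2*1 = 2)
r = 2 (r = -2*(-3*1 + 2) = -2*(-3 + 2) = -2*(-1) = 2)
1135*((134 - 336) + r) + 1423 = 1135*((134 - 336) + 2) + 1423 = 1135*(-202 + 2) + 1423 = 1135*(-200) + 1423 = -227000 + 1423 = -225577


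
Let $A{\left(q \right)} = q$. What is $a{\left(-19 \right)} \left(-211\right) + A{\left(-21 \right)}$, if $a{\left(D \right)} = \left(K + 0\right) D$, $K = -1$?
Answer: $-4030$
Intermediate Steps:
$a{\left(D \right)} = - D$ ($a{\left(D \right)} = \left(-1 + 0\right) D = - D$)
$a{\left(-19 \right)} \left(-211\right) + A{\left(-21 \right)} = \left(-1\right) \left(-19\right) \left(-211\right) - 21 = 19 \left(-211\right) - 21 = -4009 - 21 = -4030$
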